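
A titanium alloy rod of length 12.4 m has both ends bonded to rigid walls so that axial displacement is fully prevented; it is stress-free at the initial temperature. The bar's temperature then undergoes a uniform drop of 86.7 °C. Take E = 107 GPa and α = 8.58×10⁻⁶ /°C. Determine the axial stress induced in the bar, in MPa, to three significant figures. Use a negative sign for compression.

Free thermal expansion αLΔT = 8.58e-6 · 12400 · -86.7 = -9.224 mm.
The walls impose strain ε = −(-9.224)/12400 = 7.4389e-04; σ = Eε = 107000 · 7.4389e-04 = 79.6 MPa.

79.6 MPa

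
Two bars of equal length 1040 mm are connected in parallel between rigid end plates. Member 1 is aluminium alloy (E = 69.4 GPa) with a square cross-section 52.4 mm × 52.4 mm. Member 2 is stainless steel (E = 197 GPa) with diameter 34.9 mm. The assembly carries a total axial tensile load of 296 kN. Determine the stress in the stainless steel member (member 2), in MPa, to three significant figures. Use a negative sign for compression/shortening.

A_1 = 2746 mm².
A_2 = 956.6 mm².
Equal strain + equilibrium ⇒ each member carries load in proportion to AE: A₁E₁ = 190600000 N, A₂E₂ = 188500000 N, ΣAE = 379000000 N.
σ₂ = P·E₂/ΣAE = 296000·197000/379000000 = 153.9 MPa.

154 MPa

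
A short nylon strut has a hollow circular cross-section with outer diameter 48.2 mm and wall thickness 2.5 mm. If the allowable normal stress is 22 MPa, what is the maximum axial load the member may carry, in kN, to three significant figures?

A = 358.9 mm².
P_max = σ_allow · A = 22 · 358.9 = 7896 N = 7.896 kN.

7.90 kN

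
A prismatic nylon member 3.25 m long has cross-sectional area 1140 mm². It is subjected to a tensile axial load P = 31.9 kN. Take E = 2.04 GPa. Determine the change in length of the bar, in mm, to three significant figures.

δ_mech = NL/(AE) = 31900·3250/(1140·2040) = 44.58 mm.

44.6 mm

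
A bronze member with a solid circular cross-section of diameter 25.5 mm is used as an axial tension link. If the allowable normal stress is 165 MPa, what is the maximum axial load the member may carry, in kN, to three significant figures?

84.3 kN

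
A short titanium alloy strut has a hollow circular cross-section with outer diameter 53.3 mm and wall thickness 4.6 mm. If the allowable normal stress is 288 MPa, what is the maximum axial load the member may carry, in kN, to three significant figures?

203 kN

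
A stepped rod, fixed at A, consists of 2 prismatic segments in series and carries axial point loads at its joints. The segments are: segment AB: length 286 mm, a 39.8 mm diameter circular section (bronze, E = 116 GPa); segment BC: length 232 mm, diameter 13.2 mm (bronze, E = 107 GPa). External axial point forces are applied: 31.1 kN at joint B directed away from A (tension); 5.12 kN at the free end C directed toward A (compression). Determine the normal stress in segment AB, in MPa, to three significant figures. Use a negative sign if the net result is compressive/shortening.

Internal axial forces (sectioning from the free end, tension +): N_BC = -5.12 kN, N_AB = 25.98 kN.
A_AB = 1244 mm².
σ_AB = N_AB/A_AB = 25980/1244 = 20.88 MPa.

20.9 MPa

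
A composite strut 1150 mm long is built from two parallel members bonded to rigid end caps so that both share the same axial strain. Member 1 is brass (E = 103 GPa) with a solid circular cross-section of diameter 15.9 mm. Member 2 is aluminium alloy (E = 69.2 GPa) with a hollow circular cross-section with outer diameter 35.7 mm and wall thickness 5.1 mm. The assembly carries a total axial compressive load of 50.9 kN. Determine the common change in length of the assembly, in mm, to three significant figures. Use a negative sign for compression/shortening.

-1.08 mm

A_1 = 198.6 mm².
A_2 = 490.3 mm².
Equal strain + equilibrium ⇒ each member carries load in proportion to AE: A₁E₁ = 20450000 N, A₂E₂ = 33930000 N, ΣAE = 54380000 N.
δ = PL/ΣAE = -50900·1150/54380000 = -1.076 mm.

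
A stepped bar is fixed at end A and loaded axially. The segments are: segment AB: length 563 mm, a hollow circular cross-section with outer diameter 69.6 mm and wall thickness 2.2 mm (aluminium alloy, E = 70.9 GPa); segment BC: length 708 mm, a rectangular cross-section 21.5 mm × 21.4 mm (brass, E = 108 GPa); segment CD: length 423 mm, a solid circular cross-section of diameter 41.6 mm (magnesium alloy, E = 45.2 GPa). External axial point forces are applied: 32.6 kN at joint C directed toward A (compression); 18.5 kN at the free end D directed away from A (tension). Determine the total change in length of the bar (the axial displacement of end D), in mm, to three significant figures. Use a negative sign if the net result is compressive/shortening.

-0.314 mm

Internal axial forces (sectioning from the free end, tension +): N_CD = 18.5 kN, N_BC = -14.1 kN, N_AB = -14.1 kN.
A_AB = 465.8 mm².
A_BC = 460.1 mm².
A_CD = 1359 mm².
δ_AB = -14100·563/(465.8·70900) = -0.2404 mm
δ_BC = -14100·708/(460.1·108000) = -0.2009 mm
δ_CD = 18500·423/(1359·45200) = 0.1274 mm
δ = Σδ_i = -0.3139 mm.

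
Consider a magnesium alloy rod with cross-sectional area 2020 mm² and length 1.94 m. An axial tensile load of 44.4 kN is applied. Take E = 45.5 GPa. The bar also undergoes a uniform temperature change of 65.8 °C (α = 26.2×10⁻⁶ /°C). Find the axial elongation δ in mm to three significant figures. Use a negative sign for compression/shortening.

δ_mech = NL/(AE) = 44400·1940/(2020·45500) = 0.9372 mm.
δ_thermal = αLΔT = 26.2e-6·1940·65.8 = 3.344 mm.
δ = δ_mech + δ_thermal = 4.282 mm.

4.28 mm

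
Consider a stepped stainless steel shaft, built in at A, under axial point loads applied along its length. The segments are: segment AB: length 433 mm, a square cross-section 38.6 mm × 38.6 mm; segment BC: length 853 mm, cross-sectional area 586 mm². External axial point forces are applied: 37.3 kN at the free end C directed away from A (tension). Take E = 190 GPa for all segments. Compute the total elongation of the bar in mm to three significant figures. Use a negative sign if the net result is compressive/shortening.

Internal axial forces (sectioning from the free end, tension +): N_BC = 37.3 kN, N_AB = 37.3 kN.
A_AB = 1490 mm².
δ_AB = 37300·433/(1490·190000) = 0.05705 mm
δ_BC = 37300·853/(586·190000) = 0.2858 mm
δ = Σδ_i = 0.3428 mm.

0.343 mm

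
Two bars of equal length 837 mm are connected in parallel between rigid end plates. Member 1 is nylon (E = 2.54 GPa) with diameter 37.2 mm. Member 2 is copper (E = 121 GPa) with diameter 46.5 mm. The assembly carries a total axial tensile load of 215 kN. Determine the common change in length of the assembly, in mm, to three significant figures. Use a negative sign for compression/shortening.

A_1 = 1087 mm².
A_2 = 1698 mm².
Equal strain + equilibrium ⇒ each member carries load in proportion to AE: A₁E₁ = 2761000 N, A₂E₂ = 205500000 N, ΣAE = 208200000 N.
δ = PL/ΣAE = 215000·837/208200000 = 0.8641 mm.

0.864 mm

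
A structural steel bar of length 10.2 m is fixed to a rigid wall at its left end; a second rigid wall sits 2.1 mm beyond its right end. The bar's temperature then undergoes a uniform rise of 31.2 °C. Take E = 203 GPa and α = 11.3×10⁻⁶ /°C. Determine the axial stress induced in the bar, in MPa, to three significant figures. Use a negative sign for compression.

Free thermal expansion αLΔT = 11.3e-6 · 10200 · 31.2 = 3.596 mm.
The walls engage after the gap closes; constrained expansion = 3.596 − 2.1 = 1.496 mm.
The walls impose strain ε = −(1.496)/10200 = -1.4668e-04; σ = Eε = 203000 · -1.4668e-04 = -29.78 MPa.

-29.8 MPa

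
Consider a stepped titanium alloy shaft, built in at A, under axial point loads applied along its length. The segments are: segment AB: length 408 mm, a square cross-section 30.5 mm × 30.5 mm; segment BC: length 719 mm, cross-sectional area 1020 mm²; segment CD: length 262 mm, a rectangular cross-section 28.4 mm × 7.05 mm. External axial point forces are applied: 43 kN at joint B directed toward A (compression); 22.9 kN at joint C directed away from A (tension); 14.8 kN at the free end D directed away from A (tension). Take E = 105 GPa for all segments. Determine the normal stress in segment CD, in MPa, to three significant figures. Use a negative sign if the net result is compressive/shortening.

73.9 MPa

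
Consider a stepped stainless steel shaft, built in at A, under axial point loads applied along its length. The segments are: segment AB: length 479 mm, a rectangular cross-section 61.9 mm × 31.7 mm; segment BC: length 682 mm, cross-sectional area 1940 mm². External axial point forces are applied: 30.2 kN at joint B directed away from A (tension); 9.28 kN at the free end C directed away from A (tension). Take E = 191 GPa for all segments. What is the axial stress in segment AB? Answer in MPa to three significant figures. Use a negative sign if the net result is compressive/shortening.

20.1 MPa

Internal axial forces (sectioning from the free end, tension +): N_BC = 9.28 kN, N_AB = 39.48 kN.
A_AB = 1962 mm².
σ_AB = N_AB/A_AB = 39480/1962 = 20.12 MPa.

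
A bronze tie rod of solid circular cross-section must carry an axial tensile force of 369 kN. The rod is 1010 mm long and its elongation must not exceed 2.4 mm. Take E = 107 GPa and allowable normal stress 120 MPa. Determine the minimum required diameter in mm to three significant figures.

Required area A ≥ P/σ_allow = 369000/120 = 3075 mm².
For a solid circular section, d ≥ √(4A/π) = 62.57 mm.
Elongation limit: A ≥ PL/(Eδ_allow) = 369000·1010/(107000·2.4) = 1451 mm² ⇒ d ≥ 42.99 mm.
The stress limit governs.

62.6 mm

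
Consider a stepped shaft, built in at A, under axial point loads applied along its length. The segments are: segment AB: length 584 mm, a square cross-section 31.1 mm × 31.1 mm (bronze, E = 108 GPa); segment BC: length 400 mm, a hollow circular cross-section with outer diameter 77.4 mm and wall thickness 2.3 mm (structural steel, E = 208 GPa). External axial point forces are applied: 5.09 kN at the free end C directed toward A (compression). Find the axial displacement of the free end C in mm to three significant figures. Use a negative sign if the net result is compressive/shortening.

Internal axial forces (sectioning from the free end, tension +): N_BC = -5.09 kN, N_AB = -5.09 kN.
A_AB = 967.2 mm².
A_BC = 542.6 mm².
δ_AB = -5090·584/(967.2·108000) = -0.02846 mm
δ_BC = -5090·400/(542.6·208000) = -0.01804 mm
δ = Σδ_i = -0.0465 mm.

-0.0465 mm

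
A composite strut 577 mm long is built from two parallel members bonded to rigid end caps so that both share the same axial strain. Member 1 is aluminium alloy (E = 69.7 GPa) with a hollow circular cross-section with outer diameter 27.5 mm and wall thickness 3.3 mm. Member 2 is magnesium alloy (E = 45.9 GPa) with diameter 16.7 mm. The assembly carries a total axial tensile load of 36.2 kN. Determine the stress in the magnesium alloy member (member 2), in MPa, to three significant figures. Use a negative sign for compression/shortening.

A_1 = 250.9 mm².
A_2 = 219 mm².
Equal strain + equilibrium ⇒ each member carries load in proportion to AE: A₁E₁ = 17490000 N, A₂E₂ = 10050000 N, ΣAE = 27540000 N.
σ₂ = P·E₂/ΣAE = 36200·45900/27540000 = 60.33 MPa.

60.3 MPa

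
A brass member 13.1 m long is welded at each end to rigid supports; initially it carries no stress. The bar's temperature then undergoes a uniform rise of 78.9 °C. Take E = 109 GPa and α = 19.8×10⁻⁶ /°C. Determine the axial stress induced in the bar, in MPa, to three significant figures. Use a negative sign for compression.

Free thermal expansion αLΔT = 19.8e-6 · 13100 · 78.9 = 20.47 mm.
The walls impose strain ε = −(20.47)/13100 = -1.5622e-03; σ = Eε = 109000 · -1.5622e-03 = -170.3 MPa.

-170 MPa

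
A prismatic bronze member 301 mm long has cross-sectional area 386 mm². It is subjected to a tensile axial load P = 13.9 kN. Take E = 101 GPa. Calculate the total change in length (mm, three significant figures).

0.107 mm

δ_mech = NL/(AE) = 13900·301/(386·101000) = 0.1073 mm.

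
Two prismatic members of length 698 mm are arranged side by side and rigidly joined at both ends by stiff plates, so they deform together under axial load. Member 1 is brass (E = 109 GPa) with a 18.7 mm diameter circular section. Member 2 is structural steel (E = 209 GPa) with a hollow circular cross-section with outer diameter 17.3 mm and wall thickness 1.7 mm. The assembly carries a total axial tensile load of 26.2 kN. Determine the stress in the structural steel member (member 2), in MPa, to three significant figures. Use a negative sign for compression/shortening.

116 MPa

A_1 = 274.6 mm².
A_2 = 83.32 mm².
Equal strain + equilibrium ⇒ each member carries load in proportion to AE: A₁E₁ = 29940000 N, A₂E₂ = 17410000 N, ΣAE = 47350000 N.
σ₂ = P·E₂/ΣAE = 26200·209000/47350000 = 115.6 MPa.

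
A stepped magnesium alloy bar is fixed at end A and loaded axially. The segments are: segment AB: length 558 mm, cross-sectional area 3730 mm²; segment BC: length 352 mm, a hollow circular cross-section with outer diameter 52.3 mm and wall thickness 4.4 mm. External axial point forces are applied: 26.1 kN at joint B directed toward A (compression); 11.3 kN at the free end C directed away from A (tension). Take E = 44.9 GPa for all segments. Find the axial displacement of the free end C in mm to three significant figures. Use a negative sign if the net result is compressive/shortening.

0.0845 mm

Internal axial forces (sectioning from the free end, tension +): N_BC = 11.3 kN, N_AB = -14.8 kN.
A_BC = 662.1 mm².
δ_AB = -14800·558/(3730·44900) = -0.04931 mm
δ_BC = 11300·352/(662.1·44900) = 0.1338 mm
δ = Σδ_i = 0.08448 mm.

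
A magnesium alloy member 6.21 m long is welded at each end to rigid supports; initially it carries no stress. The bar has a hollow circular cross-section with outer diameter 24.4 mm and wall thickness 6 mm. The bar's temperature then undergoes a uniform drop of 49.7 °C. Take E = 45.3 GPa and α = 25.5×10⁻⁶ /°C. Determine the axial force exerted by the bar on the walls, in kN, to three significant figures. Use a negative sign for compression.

Free thermal expansion αLΔT = 25.5e-6 · 6210 · -49.7 = -7.87 mm.
The walls impose strain ε = −(-7.87)/6210 = 1.2673e-03; σ = Eε = 45300 · 1.2673e-03 = 57.41 MPa.
Wall reaction R = σ·A = 57.41·346.8 = 19910 N = 19.91 kN.

19.9 kN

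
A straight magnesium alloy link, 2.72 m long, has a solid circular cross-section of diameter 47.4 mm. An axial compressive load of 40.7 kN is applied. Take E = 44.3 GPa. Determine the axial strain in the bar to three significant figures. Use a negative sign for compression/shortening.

A = 1765 mm².
σ = N/A = -23.06 MPa; ε = σ/E = -23.06/44300 = -5.206e-04.

-5.21e-04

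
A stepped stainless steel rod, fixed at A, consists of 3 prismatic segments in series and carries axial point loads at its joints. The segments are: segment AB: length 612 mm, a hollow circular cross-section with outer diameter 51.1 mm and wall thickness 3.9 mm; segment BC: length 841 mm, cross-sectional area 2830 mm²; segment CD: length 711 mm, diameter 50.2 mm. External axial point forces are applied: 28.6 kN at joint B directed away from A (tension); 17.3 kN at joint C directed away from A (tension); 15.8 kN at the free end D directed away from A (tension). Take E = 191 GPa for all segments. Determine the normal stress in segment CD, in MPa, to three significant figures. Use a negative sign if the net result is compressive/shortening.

7.98 MPa

Internal axial forces (sectioning from the free end, tension +): N_CD = 15.8 kN, N_BC = 33.1 kN, N_AB = 61.7 kN.
A_CD = 1979 mm².
σ_CD = N_CD/A_CD = 15800/1979 = 7.983 MPa.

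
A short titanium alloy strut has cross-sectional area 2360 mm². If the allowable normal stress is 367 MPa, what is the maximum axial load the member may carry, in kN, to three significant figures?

866 kN

P_max = σ_allow · A = 367 · 2360 = 866100 N = 866.1 kN.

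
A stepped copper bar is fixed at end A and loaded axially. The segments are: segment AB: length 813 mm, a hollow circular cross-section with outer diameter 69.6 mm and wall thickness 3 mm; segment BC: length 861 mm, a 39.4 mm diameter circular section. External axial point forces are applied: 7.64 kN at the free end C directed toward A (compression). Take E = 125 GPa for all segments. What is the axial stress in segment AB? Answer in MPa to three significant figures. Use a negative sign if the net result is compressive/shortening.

Internal axial forces (sectioning from the free end, tension +): N_BC = -7.64 kN, N_AB = -7.64 kN.
A_AB = 627.7 mm².
σ_AB = N_AB/A_AB = -7640/627.7 = -12.17 MPa.

-12.2 MPa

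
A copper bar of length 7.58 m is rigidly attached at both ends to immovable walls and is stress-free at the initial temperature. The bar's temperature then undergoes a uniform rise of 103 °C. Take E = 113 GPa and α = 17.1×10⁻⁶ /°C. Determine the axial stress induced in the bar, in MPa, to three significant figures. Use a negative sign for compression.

-199 MPa

Free thermal expansion αLΔT = 17.1e-6 · 7580 · 103 = 13.35 mm.
The walls impose strain ε = −(13.35)/7580 = -1.7613e-03; σ = Eε = 113000 · -1.7613e-03 = -199 MPa.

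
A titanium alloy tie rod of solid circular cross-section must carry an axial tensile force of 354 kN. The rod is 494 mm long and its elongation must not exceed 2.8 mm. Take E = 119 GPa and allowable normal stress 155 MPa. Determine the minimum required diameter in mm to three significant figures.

Required area A ≥ P/σ_allow = 354000/155 = 2284 mm².
For a solid circular section, d ≥ √(4A/π) = 53.93 mm.
Elongation limit: A ≥ PL/(Eδ_allow) = 354000·494/(119000·2.8) = 524.8 mm² ⇒ d ≥ 25.85 mm.
The stress limit governs.

53.9 mm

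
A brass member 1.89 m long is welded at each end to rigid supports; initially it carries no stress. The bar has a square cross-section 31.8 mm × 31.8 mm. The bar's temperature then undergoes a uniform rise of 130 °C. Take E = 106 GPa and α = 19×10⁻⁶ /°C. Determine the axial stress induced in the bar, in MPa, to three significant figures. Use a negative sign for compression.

-262 MPa

Free thermal expansion αLΔT = 19e-6 · 1890 · 130 = 4.668 mm.
The walls impose strain ε = −(4.668)/1890 = -2.4700e-03; σ = Eε = 106000 · -2.4700e-03 = -261.8 MPa.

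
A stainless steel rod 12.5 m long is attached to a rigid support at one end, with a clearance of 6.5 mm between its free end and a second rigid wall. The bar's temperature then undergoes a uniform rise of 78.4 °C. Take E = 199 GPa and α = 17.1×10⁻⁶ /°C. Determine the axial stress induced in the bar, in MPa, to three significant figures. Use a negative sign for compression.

-163 MPa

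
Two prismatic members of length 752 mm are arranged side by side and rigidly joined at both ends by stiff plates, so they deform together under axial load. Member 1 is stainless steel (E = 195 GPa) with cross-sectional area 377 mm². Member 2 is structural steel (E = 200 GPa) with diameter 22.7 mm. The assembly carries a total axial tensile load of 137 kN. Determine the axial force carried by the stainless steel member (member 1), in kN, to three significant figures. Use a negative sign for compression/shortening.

65.2 kN

A_2 = 404.7 mm².
Equal strain + equilibrium ⇒ each member carries load in proportion to AE: A₁E₁ = 73520000 N, A₂E₂ = 80940000 N, ΣAE = 154500000 N.
F₁ = P·A₁E₁/ΣAE = 137000·73520000/154500000 = 65210 N.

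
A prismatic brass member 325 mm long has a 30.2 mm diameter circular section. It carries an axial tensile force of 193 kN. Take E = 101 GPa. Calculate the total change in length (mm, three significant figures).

0.867 mm

A = 716.3 mm².
δ_mech = NL/(AE) = 193000·325/(716.3·101000) = 0.867 mm.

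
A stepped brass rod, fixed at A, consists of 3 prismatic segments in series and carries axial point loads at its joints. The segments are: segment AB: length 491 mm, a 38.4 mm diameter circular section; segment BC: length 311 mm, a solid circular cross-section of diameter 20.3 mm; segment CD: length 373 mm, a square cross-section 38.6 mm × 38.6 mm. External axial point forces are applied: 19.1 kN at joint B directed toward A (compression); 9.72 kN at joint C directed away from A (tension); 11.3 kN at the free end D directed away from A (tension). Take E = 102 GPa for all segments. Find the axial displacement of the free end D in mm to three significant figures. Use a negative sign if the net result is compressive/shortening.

Internal axial forces (sectioning from the free end, tension +): N_CD = 11.3 kN, N_BC = 21.02 kN, N_AB = 1.92 kN.
A_AB = 1158 mm².
A_BC = 323.7 mm².
A_CD = 1490 mm².
δ_AB = 1920·491/(1158·102000) = 0.007981 mm
δ_BC = 21020·311/(323.7·102000) = 0.198 mm
δ_CD = 11300·373/(1490·102000) = 0.02773 mm
δ = Σδ_i = 0.2337 mm.

0.234 mm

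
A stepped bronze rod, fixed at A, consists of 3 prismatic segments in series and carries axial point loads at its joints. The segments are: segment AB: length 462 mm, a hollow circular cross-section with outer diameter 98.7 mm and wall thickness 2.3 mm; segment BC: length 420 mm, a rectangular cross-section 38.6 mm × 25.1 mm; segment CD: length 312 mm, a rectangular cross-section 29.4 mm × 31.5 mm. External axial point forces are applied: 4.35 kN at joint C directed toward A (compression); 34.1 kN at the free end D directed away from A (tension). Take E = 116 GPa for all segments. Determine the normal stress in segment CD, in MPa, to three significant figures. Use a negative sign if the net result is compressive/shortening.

36.8 MPa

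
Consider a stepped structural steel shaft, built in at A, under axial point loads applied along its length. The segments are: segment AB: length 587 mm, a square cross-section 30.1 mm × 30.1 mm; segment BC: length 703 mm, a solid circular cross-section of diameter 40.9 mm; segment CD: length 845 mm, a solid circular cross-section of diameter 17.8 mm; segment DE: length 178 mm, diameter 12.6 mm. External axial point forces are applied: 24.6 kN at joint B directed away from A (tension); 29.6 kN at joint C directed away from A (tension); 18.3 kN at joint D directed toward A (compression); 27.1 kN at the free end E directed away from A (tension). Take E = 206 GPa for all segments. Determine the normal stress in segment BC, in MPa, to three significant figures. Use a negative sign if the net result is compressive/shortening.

Internal axial forces (sectioning from the free end, tension +): N_DE = 27.1 kN, N_CD = 8.8 kN, N_BC = 38.4 kN, N_AB = 63 kN.
A_BC = 1314 mm².
σ_BC = N_BC/A_BC = 38400/1314 = 29.23 MPa.

29.2 MPa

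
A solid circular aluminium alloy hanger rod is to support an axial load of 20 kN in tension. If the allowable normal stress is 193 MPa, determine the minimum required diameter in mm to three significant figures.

Required area A ≥ P/σ_allow = 20000/193 = 103.6 mm².
For a solid circular section, d ≥ √(4A/π) = 11.49 mm.

11.5 mm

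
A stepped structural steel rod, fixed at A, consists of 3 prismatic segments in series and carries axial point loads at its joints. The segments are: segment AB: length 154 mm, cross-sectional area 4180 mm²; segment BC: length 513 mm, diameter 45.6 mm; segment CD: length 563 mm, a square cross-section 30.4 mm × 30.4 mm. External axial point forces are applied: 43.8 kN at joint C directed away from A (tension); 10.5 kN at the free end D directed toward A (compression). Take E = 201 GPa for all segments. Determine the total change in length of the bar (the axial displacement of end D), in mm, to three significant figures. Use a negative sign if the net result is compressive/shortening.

0.0263 mm

Internal axial forces (sectioning from the free end, tension +): N_CD = -10.5 kN, N_BC = 33.3 kN, N_AB = 33.3 kN.
A_BC = 1633 mm².
A_CD = 924.2 mm².
δ_AB = 33300·154/(4180·201000) = 0.006104 mm
δ_BC = 33300·513/(1633·201000) = 0.05204 mm
δ_CD = -10500·563/(924.2·201000) = -0.03182 mm
δ = Σδ_i = 0.02632 mm.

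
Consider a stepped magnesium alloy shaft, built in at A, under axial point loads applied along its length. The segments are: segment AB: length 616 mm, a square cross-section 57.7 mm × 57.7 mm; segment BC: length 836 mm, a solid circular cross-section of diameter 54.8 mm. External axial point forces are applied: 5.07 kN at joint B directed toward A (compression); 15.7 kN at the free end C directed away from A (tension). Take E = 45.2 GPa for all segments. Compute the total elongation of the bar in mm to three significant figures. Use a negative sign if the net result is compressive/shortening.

0.167 mm

Internal axial forces (sectioning from the free end, tension +): N_BC = 15.7 kN, N_AB = 10.63 kN.
A_AB = 3329 mm².
A_BC = 2359 mm².
δ_AB = 10630·616/(3329·45200) = 0.04351 mm
δ_BC = 15700·836/(2359·45200) = 0.1231 mm
δ = Σδ_i = 0.1666 mm.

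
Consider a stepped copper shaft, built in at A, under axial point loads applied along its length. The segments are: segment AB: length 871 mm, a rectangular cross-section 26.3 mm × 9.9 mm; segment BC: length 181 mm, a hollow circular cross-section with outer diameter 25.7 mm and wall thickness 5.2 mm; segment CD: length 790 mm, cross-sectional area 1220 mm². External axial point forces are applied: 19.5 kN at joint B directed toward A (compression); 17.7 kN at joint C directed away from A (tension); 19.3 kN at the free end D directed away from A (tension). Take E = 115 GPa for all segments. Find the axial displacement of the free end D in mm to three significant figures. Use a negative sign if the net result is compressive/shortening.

0.792 mm

Internal axial forces (sectioning from the free end, tension +): N_CD = 19.3 kN, N_BC = 37 kN, N_AB = 17.5 kN.
A_AB = 260.4 mm².
A_BC = 334.9 mm².
δ_AB = 17500·871/(260.4·115000) = 0.5091 mm
δ_BC = 37000·181/(334.9·115000) = 0.1739 mm
δ_CD = 19300·790/(1220·115000) = 0.1087 mm
δ = Σδ_i = 0.7916 mm.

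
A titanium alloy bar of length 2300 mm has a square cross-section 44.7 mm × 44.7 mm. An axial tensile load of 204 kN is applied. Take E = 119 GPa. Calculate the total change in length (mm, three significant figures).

A = 1998 mm².
δ_mech = NL/(AE) = 204000·2300/(1998·119000) = 1.973 mm.

1.97 mm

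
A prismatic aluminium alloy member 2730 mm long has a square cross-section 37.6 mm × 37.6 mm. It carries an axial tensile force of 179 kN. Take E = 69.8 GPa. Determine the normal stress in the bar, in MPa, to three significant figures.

127 MPa

A = 1414 mm².
σ = N/A = 179000/1414 = 126.6 MPa.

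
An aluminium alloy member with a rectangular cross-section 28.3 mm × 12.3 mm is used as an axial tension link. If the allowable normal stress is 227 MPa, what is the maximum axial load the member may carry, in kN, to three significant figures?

A = 348.1 mm².
P_max = σ_allow · A = 227 · 348.1 = 79020 N = 79.02 kN.

79.0 kN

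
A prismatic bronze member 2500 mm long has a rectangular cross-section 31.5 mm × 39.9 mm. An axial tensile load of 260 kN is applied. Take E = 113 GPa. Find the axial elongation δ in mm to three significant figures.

A = 1257 mm².
δ_mech = NL/(AE) = 260000·2500/(1257·113000) = 4.577 mm.

4.58 mm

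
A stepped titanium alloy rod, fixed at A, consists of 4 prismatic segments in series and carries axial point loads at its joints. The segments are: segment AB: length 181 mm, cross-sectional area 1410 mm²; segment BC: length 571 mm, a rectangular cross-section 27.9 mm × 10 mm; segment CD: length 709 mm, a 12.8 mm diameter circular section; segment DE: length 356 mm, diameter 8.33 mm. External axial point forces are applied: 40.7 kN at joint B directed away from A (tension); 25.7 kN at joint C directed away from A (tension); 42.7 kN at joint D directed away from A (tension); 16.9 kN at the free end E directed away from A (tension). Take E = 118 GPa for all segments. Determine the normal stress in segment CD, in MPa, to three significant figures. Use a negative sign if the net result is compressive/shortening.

463 MPa

Internal axial forces (sectioning from the free end, tension +): N_DE = 16.9 kN, N_CD = 59.6 kN, N_BC = 85.3 kN, N_AB = 126 kN.
A_CD = 128.7 mm².
σ_CD = N_CD/A_CD = 59600/128.7 = 463.2 MPa.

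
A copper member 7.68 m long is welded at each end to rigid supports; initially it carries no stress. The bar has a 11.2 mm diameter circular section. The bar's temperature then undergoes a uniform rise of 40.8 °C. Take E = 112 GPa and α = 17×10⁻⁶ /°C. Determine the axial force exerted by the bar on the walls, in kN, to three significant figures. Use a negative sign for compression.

-7.65 kN

Free thermal expansion αLΔT = 17e-6 · 7680 · 40.8 = 5.327 mm.
The walls impose strain ε = −(5.327)/7680 = -6.9360e-04; σ = Eε = 112000 · -6.9360e-04 = -77.68 MPa.
Wall reaction R = σ·A = -77.68·98.52 = -7653 N = -7.653 kN.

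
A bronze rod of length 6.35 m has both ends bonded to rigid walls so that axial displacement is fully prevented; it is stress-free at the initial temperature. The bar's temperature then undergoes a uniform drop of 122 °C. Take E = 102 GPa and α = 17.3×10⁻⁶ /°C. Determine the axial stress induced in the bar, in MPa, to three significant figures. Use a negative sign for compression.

Free thermal expansion αLΔT = 17.3e-6 · 6350 · -122 = -13.4 mm.
The walls impose strain ε = −(-13.4)/6350 = 2.1106e-03; σ = Eε = 102000 · 2.1106e-03 = 215.3 MPa.

215 MPa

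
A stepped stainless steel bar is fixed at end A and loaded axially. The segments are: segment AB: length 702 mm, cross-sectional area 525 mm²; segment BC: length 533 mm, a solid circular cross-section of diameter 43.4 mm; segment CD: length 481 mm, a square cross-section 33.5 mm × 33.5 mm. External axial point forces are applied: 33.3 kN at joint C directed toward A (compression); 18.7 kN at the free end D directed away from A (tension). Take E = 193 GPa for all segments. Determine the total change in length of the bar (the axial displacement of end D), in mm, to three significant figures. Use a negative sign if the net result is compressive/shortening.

-0.0869 mm

Internal axial forces (sectioning from the free end, tension +): N_CD = 18.7 kN, N_BC = -14.6 kN, N_AB = -14.6 kN.
A_BC = 1479 mm².
A_CD = 1122 mm².
δ_AB = -14600·702/(525·193000) = -0.1012 mm
δ_BC = -14600·533/(1479·193000) = -0.02726 mm
δ_CD = 18700·481/(1122·193000) = 0.04153 mm
δ = Σδ_i = -0.08688 mm.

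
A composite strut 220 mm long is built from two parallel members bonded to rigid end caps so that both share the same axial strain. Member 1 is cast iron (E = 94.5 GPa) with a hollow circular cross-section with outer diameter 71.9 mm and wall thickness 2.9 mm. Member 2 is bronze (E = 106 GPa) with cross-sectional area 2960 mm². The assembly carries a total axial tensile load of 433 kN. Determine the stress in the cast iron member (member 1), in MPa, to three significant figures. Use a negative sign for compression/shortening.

A_1 = 628.6 mm².
Equal strain + equilibrium ⇒ each member carries load in proportion to AE: A₁E₁ = 59410000 N, A₂E₂ = 313800000 N, ΣAE = 373200000 N.
σ₁ = P·E₁/ΣAE = 433000·94500/373200000 = 109.7 MPa.

110 MPa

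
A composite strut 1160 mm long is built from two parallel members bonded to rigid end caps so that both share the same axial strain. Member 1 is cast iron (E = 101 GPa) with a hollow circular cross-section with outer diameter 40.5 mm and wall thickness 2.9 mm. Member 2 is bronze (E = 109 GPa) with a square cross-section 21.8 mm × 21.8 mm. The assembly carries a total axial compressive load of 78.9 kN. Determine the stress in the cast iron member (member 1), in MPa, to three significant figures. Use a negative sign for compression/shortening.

A_1 = 342.6 mm².
A_2 = 475.2 mm².
Equal strain + equilibrium ⇒ each member carries load in proportion to AE: A₁E₁ = 34600000 N, A₂E₂ = 51800000 N, ΣAE = 86400000 N.
σ₁ = P·E₁/ΣAE = -78900·101000/86400000 = -92.23 MPa.

-92.2 MPa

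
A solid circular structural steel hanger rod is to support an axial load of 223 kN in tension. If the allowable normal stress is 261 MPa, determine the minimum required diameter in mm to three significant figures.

33.0 mm

Required area A ≥ P/σ_allow = 223000/261 = 854.4 mm².
For a solid circular section, d ≥ √(4A/π) = 32.98 mm.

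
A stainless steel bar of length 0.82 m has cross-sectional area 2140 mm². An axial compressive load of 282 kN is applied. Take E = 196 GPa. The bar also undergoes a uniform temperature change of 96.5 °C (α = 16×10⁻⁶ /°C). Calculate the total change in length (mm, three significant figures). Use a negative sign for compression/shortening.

0.715 mm

δ_mech = NL/(AE) = -282000·820/(2140·196000) = -0.5513 mm.
δ_thermal = αLΔT = 16e-6·820·96.5 = 1.266 mm.
δ = δ_mech + δ_thermal = 0.7148 mm.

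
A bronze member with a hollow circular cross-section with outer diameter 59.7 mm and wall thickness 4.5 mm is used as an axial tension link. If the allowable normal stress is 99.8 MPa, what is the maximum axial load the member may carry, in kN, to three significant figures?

77.9 kN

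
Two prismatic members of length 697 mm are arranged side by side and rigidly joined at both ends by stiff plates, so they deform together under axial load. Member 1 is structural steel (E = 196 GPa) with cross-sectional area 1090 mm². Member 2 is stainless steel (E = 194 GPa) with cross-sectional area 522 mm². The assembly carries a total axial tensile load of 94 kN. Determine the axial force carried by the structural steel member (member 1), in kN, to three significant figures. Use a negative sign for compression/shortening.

63.8 kN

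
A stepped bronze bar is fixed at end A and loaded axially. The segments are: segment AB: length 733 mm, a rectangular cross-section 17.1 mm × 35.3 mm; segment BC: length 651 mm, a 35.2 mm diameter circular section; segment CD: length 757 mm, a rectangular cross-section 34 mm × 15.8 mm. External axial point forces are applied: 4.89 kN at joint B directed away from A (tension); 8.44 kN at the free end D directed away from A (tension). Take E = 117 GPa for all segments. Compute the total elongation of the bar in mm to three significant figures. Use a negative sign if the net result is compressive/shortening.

0.288 mm

Internal axial forces (sectioning from the free end, tension +): N_CD = 8.44 kN, N_BC = 8.44 kN, N_AB = 13.33 kN.
A_AB = 603.6 mm².
A_BC = 973.1 mm².
A_CD = 537.2 mm².
δ_AB = 13330·733/(603.6·117000) = 0.1383 mm
δ_BC = 8440·651/(973.1·117000) = 0.04826 mm
δ_CD = 8440·757/(537.2·117000) = 0.1017 mm
δ = Σδ_i = 0.2883 mm.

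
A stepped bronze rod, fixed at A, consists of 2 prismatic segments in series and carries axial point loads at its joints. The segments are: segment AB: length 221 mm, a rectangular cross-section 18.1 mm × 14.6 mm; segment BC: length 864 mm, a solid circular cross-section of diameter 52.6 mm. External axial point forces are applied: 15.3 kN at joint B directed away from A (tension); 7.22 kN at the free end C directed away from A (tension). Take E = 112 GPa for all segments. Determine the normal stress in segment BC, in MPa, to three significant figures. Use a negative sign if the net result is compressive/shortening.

Internal axial forces (sectioning from the free end, tension +): N_BC = 7.22 kN, N_AB = 22.52 kN.
A_BC = 2173 mm².
σ_BC = N_BC/A_BC = 7220/2173 = 3.323 MPa.

3.32 MPa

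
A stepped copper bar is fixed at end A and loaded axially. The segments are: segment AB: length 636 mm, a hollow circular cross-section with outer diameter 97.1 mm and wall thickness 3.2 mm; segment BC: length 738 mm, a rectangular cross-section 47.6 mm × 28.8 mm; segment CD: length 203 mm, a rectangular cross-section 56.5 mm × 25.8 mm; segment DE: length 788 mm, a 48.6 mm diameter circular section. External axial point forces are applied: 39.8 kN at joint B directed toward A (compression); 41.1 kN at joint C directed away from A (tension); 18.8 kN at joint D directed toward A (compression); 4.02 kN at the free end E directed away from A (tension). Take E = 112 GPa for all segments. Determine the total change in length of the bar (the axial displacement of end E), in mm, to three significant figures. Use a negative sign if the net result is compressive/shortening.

Internal axial forces (sectioning from the free end, tension +): N_DE = 4.02 kN, N_CD = -14.78 kN, N_BC = 26.32 kN, N_AB = -13.48 kN.
A_AB = 944 mm².
A_BC = 1371 mm².
A_CD = 1458 mm².
A_DE = 1855 mm².
δ_AB = -13480·636/(944·112000) = -0.08109 mm
δ_BC = 26320·738/(1371·112000) = 0.1265 mm
δ_CD = -14780·203/(1458·112000) = -0.01838 mm
δ_DE = 4020·788/(1855·112000) = 0.01525 mm
δ = Σδ_i = 0.04229 mm.

0.0423 mm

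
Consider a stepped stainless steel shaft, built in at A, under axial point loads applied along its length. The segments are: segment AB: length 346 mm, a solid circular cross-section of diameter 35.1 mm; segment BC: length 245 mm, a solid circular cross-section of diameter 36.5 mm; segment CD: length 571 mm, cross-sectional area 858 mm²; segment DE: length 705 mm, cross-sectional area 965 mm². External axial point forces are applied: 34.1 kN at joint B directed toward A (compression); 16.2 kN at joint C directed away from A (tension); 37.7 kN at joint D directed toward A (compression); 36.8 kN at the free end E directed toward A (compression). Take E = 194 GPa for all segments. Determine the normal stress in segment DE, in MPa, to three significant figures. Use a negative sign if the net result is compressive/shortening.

-38.1 MPa

Internal axial forces (sectioning from the free end, tension +): N_DE = -36.8 kN, N_CD = -74.5 kN, N_BC = -58.3 kN, N_AB = -92.4 kN.
σ_DE = N_DE/A_DE = -36800/965 = -38.13 MPa.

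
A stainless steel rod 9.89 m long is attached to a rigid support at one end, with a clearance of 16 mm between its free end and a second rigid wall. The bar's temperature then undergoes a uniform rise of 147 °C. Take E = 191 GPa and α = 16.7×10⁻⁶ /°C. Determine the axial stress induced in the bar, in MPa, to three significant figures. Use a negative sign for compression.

Free thermal expansion αLΔT = 16.7e-6 · 9890 · 147 = 24.28 mm.
The walls engage after the gap closes; constrained expansion = 24.28 − 16 = 8.279 mm.
The walls impose strain ε = −(8.279)/9890 = -8.3710e-04; σ = Eε = 191000 · -8.3710e-04 = -159.9 MPa.

-160 MPa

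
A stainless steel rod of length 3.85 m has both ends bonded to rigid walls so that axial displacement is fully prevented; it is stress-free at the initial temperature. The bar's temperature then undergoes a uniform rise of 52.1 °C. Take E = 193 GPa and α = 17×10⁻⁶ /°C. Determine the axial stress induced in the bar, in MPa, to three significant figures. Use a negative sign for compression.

Free thermal expansion αLΔT = 17e-6 · 3850 · 52.1 = 3.41 mm.
The walls impose strain ε = −(3.41)/3850 = -8.8570e-04; σ = Eε = 193000 · -8.8570e-04 = -170.9 MPa.

-171 MPa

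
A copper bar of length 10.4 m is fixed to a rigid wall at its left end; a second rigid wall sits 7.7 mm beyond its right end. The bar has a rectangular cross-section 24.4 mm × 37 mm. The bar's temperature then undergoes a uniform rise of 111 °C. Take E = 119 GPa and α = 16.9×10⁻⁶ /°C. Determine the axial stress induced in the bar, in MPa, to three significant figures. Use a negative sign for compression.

Free thermal expansion αLΔT = 16.9e-6 · 10400 · 111 = 19.51 mm.
The walls engage after the gap closes; constrained expansion = 19.51 − 7.7 = 11.81 mm.
The walls impose strain ε = −(11.81)/10400 = -1.1355e-03; σ = Eε = 119000 · -1.1355e-03 = -135.1 MPa.

-135 MPa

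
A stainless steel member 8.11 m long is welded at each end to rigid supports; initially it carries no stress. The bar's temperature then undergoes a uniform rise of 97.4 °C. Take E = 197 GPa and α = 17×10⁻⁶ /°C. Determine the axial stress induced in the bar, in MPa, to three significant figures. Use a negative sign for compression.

-326 MPa

Free thermal expansion αLΔT = 17e-6 · 8110 · 97.4 = 13.43 mm.
The walls impose strain ε = −(13.43)/8110 = -1.6558e-03; σ = Eε = 197000 · -1.6558e-03 = -326.2 MPa.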